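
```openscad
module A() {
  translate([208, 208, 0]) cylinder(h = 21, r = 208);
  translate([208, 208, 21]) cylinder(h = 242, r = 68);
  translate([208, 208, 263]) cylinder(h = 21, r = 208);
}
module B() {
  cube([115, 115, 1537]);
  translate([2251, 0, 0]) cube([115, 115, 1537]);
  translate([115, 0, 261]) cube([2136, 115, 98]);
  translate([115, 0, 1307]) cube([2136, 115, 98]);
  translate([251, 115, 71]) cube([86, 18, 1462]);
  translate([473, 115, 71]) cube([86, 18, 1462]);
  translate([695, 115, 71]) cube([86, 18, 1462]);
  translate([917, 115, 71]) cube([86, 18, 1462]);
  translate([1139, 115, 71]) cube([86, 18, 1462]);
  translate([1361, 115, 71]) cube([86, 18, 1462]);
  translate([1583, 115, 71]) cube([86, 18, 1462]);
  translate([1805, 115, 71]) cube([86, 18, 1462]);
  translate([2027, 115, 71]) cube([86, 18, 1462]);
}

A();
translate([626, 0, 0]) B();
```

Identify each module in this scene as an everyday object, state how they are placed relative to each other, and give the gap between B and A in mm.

The fence section's nearest face is 210 mm from the spool's +x face.

A is a spool. B is a fence section. The fence section is on the floor beside the spool on its +x side. The gap between the fence section and the spool is 210 mm.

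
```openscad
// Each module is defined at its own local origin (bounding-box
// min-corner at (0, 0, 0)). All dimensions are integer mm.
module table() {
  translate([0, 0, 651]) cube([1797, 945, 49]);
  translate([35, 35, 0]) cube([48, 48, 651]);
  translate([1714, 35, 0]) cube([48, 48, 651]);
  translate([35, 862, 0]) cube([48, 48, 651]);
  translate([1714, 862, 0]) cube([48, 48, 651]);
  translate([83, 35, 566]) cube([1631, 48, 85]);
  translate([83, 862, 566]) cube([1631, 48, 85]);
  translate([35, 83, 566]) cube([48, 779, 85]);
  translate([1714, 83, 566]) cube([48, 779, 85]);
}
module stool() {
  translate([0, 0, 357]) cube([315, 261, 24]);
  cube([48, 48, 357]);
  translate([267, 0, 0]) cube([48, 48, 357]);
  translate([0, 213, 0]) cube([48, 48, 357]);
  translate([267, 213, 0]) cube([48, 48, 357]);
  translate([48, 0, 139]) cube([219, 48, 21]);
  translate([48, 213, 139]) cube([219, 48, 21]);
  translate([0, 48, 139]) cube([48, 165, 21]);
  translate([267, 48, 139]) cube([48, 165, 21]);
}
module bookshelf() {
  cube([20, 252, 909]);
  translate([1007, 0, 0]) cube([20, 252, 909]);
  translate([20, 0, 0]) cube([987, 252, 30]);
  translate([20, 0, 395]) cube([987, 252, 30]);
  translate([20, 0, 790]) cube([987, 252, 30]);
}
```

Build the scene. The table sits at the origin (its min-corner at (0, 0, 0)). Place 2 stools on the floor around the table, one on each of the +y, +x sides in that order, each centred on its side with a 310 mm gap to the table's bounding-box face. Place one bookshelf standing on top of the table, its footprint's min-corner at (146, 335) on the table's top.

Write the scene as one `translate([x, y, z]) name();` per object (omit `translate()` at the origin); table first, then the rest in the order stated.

table();
translate([741, 1255, 0]) stool();
translate([2107, 342, 0]) stool();
translate([146, 335, 700]) bookshelf();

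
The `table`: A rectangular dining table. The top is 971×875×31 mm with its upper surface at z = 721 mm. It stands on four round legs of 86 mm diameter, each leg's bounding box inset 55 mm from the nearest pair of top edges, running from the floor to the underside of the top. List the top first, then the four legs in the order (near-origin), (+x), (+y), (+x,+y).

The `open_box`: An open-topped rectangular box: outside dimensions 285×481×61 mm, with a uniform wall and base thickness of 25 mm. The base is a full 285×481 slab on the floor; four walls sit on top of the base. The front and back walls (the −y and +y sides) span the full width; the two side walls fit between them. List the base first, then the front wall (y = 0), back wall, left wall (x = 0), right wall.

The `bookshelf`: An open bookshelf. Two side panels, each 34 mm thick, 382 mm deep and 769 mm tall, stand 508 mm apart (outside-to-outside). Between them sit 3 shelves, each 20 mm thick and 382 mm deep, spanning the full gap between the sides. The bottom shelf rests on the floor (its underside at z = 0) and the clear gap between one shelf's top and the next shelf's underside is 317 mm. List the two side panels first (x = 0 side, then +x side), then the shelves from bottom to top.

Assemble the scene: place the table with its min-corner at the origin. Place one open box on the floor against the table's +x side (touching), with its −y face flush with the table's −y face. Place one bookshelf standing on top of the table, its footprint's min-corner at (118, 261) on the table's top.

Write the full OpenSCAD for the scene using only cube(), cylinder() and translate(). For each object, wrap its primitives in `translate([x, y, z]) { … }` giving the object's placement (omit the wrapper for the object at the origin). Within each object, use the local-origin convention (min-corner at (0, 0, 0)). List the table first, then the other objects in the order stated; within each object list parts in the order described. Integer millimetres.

translate([0, 0, 690]) cube([971, 875, 31]);
translate([98, 98, 0]) cylinder(h = 690, r = 43);
translate([873, 98, 0]) cylinder(h = 690, r = 43);
translate([98, 777, 0]) cylinder(h = 690, r = 43);
translate([873, 777, 0]) cylinder(h = 690, r = 43);
translate([971, 0, 0]) {
  cube([285, 481, 25]);
  translate([0, 0, 25]) cube([285, 25, 36]);
  translate([0, 456, 25]) cube([285, 25, 36]);
  translate([0, 25, 25]) cube([25, 431, 36]);
  translate([260, 25, 25]) cube([25, 431, 36]);
}
translate([118, 261, 721]) {
  cube([34, 382, 769]);
  translate([474, 0, 0]) cube([34, 382, 769]);
  translate([34, 0, 0]) cube([440, 382, 20]);
  translate([34, 0, 337]) cube([440, 382, 20]);
  translate([34, 0, 674]) cube([440, 382, 20]);
}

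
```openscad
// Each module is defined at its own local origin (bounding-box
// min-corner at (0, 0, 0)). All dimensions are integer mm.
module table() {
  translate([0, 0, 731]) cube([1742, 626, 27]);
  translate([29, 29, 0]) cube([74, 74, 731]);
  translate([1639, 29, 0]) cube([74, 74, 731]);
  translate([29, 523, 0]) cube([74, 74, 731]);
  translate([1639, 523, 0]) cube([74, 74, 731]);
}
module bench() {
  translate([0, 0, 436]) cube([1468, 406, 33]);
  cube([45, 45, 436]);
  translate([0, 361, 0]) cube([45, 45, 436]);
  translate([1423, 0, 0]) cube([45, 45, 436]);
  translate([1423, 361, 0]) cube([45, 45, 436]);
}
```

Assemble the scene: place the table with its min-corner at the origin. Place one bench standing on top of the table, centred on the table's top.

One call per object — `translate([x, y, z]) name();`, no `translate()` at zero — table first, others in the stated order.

table();
translate([137, 110, 758]) bench();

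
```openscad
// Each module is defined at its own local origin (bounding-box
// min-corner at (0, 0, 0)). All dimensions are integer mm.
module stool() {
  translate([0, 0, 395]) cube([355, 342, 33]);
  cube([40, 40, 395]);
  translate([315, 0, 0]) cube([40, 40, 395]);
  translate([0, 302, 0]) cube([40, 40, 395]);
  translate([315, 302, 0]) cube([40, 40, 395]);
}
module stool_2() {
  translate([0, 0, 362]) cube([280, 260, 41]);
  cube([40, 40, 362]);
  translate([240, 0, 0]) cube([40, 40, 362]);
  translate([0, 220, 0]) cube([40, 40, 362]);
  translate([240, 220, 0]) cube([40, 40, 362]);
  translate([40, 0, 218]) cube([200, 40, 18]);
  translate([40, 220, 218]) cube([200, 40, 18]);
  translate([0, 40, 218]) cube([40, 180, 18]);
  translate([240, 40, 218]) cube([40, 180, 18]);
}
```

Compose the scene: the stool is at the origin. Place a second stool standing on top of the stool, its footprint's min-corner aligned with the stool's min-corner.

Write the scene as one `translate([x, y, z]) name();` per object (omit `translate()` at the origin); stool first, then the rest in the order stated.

stool();
translate([0, 0, 428]) stool_2();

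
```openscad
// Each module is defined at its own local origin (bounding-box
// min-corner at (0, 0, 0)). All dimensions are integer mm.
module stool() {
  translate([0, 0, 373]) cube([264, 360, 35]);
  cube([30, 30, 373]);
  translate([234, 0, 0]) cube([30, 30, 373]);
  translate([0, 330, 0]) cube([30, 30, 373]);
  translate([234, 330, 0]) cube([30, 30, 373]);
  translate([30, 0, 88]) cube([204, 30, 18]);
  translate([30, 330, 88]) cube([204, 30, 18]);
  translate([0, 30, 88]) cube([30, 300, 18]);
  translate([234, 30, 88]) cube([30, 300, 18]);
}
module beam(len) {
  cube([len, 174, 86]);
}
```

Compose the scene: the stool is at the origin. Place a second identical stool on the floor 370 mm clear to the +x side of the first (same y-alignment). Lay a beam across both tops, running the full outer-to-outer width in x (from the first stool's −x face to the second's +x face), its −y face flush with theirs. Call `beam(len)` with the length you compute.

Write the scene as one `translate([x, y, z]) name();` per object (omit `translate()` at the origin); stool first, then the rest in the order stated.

stool();
translate([634, 0, 0]) stool();
translate([0, 0, 408]) beam(898);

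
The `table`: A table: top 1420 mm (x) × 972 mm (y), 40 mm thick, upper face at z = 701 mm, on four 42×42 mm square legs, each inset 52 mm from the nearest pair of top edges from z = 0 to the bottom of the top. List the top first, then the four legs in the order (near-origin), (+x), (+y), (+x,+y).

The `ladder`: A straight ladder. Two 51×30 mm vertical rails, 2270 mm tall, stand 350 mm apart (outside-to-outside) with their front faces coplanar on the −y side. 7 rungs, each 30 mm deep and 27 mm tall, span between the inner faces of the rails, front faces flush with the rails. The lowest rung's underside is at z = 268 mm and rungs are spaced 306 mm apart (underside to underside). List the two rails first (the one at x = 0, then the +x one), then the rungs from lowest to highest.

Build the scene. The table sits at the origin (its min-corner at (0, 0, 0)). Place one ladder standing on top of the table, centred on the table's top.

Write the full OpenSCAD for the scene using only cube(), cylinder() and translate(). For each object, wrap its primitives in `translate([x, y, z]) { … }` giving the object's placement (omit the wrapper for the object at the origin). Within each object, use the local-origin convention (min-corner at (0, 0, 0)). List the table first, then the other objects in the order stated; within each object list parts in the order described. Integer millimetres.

translate([0, 0, 661]) cube([1420, 972, 40]);
translate([52, 52, 0]) cube([42, 42, 661]);
translate([1326, 52, 0]) cube([42, 42, 661]);
translate([52, 878, 0]) cube([42, 42, 661]);
translate([1326, 878, 0]) cube([42, 42, 661]);
translate([535, 471, 701]) {
  cube([51, 30, 2270]);
  translate([299, 0, 0]) cube([51, 30, 2270]);
  translate([51, 0, 268]) cube([248, 30, 27]);
  translate([51, 0, 574]) cube([248, 30, 27]);
  translate([51, 0, 880]) cube([248, 30, 27]);
  translate([51, 0, 1186]) cube([248, 30, 27]);
  translate([51, 0, 1492]) cube([248, 30, 27]);
  translate([51, 0, 1798]) cube([248, 30, 27]);
  translate([51, 0, 2104]) cube([248, 30, 27]);
}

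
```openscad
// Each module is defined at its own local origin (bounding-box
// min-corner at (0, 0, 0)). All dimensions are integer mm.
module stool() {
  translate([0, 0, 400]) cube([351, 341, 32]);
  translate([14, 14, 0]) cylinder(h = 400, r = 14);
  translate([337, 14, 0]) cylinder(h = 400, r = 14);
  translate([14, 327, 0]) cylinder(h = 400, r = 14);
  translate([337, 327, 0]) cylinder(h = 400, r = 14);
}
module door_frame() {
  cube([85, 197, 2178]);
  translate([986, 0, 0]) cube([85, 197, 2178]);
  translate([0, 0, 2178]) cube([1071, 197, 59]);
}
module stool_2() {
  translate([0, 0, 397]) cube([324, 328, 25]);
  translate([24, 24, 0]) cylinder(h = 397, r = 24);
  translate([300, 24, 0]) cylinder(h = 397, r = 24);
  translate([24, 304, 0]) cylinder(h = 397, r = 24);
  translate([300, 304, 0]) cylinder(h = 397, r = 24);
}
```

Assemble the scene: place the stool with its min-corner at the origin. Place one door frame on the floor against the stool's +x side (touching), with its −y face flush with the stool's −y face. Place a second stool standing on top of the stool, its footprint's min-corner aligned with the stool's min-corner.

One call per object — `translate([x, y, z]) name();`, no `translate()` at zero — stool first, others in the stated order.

stool();
translate([351, 0, 0]) door_frame();
translate([0, 0, 432]) stool_2();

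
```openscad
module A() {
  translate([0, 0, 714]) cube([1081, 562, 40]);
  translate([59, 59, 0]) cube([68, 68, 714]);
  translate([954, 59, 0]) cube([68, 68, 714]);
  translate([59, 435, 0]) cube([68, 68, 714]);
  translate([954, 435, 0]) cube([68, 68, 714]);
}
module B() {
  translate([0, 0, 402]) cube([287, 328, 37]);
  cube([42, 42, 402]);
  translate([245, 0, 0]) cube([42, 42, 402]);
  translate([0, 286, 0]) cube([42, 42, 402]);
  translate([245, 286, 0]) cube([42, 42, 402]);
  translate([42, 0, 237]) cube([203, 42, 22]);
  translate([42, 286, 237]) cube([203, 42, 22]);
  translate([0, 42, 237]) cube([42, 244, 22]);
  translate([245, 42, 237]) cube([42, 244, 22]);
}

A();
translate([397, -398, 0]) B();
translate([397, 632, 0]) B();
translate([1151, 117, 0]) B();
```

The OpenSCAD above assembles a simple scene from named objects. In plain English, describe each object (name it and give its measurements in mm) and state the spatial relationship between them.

A is a table with a 1081×562 mm rectangular top, 40 mm thick, top surface at z = 754 mm, supported by four 68×68 mm square legs, each inset 59 mm from the nearest pair of top edges, running from the floor.

B is a four-legged stool. The seat is 287×328 mm, 37 mm thick, top at z = 439 mm. It stands on four square legs, each 42×42 mm in cross-section, from z = 0 to the seat underside, each flush with a corner of the seat. Four stretchers, 42 mm wide and 22 mm tall, connect adjacent legs with their undersides at z = 237 mm, each running between the inner faces of the legs it joins and aligned with the legs' outer faces on the other axis.

Three stools sit around the table at the −y, +y, +x sides.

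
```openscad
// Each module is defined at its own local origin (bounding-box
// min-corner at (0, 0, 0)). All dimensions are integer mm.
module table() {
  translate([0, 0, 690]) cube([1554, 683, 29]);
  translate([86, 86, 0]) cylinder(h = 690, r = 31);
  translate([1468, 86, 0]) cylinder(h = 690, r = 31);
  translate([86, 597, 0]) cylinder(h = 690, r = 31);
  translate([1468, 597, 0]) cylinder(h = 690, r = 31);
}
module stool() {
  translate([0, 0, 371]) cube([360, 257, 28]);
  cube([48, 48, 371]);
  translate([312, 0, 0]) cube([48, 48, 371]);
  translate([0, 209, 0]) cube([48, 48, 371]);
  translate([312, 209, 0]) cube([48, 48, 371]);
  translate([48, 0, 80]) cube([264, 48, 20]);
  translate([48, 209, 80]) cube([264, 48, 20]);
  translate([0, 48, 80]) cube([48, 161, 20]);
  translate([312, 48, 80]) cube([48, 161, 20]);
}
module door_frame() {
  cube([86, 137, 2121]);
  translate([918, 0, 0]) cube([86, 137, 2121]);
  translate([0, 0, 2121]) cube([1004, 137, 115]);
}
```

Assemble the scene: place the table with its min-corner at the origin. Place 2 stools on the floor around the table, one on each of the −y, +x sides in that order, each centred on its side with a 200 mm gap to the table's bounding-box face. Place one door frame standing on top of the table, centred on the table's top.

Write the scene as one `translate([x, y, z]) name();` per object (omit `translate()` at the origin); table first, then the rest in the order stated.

table();
translate([597, -457, 0]) stool();
translate([1754, 213, 0]) stool();
translate([275, 273, 719]) door_frame();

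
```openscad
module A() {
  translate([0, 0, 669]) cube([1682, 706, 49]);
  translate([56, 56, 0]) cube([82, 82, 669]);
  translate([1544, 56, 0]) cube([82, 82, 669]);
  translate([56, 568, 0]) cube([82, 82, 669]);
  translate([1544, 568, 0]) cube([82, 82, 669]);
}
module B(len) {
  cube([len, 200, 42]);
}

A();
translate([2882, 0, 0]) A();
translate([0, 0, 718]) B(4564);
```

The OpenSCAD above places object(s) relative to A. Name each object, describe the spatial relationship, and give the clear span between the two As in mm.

A is a table. B is a beam. A beam spans the tops of two tables. The clear span between the two tables is 1200 mm.

Second table starts at x = 2882; first ends at x = 1682; clear span = 2882 − 1682 = 1200 mm.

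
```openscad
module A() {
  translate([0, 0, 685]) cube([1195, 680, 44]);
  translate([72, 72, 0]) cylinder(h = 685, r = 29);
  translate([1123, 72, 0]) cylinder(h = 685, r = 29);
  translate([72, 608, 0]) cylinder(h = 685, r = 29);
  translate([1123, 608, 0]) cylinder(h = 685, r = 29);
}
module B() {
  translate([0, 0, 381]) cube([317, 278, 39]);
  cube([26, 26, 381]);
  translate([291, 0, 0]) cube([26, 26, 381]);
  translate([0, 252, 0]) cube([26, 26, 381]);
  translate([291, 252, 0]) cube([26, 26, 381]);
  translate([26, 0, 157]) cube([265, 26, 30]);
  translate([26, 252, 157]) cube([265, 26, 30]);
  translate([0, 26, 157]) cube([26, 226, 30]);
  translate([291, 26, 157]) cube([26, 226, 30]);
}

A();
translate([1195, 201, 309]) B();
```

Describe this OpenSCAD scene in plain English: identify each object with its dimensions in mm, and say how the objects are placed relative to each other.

A is a rectangular dining table. The top is 1195×680×44 mm with its upper surface at z = 729 mm. It stands on four round legs of 58 mm diameter, each leg's bounding box inset 43 mm from the nearest pair of top edges, running from the floor to the underside of the top.

B is a simple wooden stool: a rectangular seat 317 mm (x) by 278 mm (y), 39 mm thick, top face at z = 420 mm, on four square legs, each 26×26 mm in cross-section. The legs rest on z = 0, each flush with a corner of the seat. Four stretchers, 26 mm wide and 30 mm tall, connect adjacent legs with their undersides at z = 157 mm, each running between the inner faces of the legs it joins and aligned with the legs' outer faces on the other axis.

The stool is beside the table with their tops flush at z = 729.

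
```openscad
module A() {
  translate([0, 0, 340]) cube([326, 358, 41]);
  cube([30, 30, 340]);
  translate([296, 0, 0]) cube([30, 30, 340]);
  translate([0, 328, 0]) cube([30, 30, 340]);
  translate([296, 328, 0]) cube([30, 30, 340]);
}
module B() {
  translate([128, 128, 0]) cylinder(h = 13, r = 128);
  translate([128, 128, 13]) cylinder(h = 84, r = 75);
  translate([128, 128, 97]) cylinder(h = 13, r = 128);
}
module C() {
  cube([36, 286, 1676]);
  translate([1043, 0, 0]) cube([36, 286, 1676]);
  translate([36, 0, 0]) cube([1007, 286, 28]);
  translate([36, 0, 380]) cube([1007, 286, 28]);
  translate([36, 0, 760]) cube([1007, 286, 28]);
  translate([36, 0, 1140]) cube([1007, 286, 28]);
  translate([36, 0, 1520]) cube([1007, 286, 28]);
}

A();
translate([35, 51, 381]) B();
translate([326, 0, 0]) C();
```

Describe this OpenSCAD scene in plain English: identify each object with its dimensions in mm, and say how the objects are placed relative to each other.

A is a four-legged stool. The seat is 326×358 mm, 41 mm thick, top at z = 381 mm. It stands on four square legs, each 30×30 mm in cross-section, from z = 0 to the seat underside, each flush with a corner of the seat.

B is a spool: two coaxial disc flanges of radius 128 mm and thickness 13 mm, joined by a core cylinder of radius 75 mm and height 84 mm. The lower flange rests on z = 0 and the three cylinders share a vertical axis.

C is a bookshelf 1079 mm wide overall, 286 mm deep and 1676 mm tall. The two sides are 36 mm thick vertical panels. 5 horizontal shelves of 28 mm thickness span between the inner faces of the sides; the lowest shelf sits on the floor and shelves are stacked with a clear vertical gap of 352 mm between each pair.

The spool is on top of the stool, centred. The bookshelf is against the stool's +x side, with their −y faces flush.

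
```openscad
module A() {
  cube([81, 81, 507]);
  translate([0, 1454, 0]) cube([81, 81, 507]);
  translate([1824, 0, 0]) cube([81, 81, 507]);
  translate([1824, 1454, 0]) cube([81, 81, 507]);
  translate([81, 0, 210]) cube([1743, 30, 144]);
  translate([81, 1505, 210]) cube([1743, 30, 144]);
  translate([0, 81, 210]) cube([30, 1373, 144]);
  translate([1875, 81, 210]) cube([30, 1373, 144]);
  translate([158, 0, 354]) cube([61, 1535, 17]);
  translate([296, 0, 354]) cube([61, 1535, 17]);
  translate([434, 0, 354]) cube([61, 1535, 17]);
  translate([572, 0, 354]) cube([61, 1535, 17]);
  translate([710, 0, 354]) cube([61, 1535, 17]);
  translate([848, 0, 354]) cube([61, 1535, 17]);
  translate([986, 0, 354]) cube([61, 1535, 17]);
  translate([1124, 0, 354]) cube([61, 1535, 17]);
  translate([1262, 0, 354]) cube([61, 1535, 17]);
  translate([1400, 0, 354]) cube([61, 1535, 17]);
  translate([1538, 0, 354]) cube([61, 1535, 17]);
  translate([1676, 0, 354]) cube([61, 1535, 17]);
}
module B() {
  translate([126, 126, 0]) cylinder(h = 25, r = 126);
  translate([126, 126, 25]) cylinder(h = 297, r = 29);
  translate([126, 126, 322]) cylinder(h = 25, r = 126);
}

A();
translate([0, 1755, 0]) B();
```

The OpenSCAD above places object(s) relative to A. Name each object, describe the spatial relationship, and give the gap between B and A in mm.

The spool's nearest face is 220 mm from the bed frame's +y face.

A is a bed frame. B is a spool. The spool is on the floor beside the bed frame on its +y side. The gap between the spool and the bed frame is 220 mm.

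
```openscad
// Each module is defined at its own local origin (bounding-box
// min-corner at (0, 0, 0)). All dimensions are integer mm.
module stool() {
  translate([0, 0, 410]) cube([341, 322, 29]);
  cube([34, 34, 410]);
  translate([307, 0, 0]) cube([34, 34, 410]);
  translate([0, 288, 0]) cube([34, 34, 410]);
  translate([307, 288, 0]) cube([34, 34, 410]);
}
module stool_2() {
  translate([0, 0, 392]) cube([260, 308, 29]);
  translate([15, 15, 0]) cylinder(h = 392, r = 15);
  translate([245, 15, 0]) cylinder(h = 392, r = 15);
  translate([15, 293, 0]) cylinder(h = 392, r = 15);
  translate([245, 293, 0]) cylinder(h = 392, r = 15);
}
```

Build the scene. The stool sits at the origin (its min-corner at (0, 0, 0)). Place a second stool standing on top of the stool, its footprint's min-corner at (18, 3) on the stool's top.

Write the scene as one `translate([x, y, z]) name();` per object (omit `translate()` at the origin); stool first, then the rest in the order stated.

stool();
translate([18, 3, 439]) stool_2();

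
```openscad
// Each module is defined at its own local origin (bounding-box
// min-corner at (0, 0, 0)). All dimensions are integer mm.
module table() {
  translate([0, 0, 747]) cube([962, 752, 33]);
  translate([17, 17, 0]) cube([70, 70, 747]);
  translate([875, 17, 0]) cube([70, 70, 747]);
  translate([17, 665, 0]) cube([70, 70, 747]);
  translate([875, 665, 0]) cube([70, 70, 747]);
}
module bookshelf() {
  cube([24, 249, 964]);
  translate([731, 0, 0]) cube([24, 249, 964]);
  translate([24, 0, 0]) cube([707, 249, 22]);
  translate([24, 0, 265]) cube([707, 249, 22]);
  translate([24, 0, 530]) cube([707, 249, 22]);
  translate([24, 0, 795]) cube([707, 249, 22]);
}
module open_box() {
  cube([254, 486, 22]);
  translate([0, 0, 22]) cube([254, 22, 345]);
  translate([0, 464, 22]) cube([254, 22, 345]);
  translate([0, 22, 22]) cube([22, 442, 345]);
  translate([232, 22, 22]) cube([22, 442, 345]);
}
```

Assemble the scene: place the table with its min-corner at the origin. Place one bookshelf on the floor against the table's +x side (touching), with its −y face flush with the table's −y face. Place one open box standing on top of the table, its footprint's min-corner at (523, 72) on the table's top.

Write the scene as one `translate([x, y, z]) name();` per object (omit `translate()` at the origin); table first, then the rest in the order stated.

table();
translate([962, 0, 0]) bookshelf();
translate([523, 72, 780]) open_box();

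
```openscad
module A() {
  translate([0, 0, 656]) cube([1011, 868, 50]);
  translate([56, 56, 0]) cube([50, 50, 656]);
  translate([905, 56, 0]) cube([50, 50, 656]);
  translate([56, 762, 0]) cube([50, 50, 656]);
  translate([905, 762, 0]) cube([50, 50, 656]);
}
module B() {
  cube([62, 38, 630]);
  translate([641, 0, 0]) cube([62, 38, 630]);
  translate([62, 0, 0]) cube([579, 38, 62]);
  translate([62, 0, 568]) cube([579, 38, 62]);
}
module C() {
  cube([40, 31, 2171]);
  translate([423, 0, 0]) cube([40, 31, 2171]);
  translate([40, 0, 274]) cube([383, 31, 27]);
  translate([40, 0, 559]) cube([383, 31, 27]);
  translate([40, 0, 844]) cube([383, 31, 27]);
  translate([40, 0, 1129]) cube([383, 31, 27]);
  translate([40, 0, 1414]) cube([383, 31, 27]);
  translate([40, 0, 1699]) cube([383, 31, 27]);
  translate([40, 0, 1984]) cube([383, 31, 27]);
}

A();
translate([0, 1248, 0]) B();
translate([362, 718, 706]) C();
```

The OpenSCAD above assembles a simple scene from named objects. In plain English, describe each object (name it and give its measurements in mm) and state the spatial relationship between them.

A is a table: top 1011 mm (x) × 868 mm (y), 50 mm thick, upper face at z = 706 mm, on four 50×50 mm square legs, each inset 56 mm from the nearest pair of top edges, running from z = 0 to the bottom of the top.

B is a picture frame with a 579×506 mm rectangular opening (x by z) and a uniform 62 mm border on every side. Frame depth is 38 mm along y. It is built from two vertical stiles running the full outside height and two horizontal rails spanning the gap between the stiles.

C is a wooden ladder with two side rails of 40×31 mm section and 2171 mm height, set 463 mm apart overall. Between them run 7 rectangular rungs (31 mm deep, 27 mm thick), front faces flush with the rails' −y face. The bottom of the first rung is 274 mm above the floor and each subsequent rung is 285 mm higher than the one below.

The picture frame is on the floor beside the table on its +y side. The ladder is on top of the table.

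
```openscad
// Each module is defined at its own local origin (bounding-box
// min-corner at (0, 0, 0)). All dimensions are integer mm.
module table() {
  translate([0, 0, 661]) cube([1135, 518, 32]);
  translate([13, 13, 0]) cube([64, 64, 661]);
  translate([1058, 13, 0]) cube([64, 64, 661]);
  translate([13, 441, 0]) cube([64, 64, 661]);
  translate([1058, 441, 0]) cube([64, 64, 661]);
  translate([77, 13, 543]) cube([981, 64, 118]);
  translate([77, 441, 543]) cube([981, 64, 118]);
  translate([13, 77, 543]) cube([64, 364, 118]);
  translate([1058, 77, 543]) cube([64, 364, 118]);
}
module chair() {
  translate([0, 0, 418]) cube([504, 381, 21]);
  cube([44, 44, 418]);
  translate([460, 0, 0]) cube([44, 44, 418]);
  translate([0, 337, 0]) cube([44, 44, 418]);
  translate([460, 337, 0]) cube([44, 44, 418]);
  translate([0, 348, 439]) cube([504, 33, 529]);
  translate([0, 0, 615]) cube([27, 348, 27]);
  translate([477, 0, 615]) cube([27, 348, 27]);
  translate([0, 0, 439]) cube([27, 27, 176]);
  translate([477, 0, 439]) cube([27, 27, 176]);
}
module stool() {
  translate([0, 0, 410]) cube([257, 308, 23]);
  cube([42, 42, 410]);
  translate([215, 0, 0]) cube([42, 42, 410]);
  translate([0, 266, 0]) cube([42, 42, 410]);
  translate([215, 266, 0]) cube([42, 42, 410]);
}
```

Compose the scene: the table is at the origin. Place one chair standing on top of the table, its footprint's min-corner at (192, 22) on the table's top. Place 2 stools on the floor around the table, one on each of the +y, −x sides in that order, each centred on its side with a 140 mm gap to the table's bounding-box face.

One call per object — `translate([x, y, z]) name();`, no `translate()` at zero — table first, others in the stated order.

table();
translate([192, 22, 693]) chair();
translate([439, 658, 0]) stool();
translate([-397, 105, 0]) stool();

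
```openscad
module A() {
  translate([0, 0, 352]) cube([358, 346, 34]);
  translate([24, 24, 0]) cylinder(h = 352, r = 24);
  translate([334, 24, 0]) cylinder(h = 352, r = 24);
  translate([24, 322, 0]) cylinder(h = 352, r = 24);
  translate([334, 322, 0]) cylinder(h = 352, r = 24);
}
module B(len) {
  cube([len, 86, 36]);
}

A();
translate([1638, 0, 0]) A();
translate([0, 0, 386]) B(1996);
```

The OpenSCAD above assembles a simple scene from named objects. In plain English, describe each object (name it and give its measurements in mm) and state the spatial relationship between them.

A is a simple wooden stool: a rectangular seat 358 mm (x) by 346 mm (y), 34 mm thick, top face at z = 386 mm, on four round legs, each 48 mm in diameter. The legs rest on z = 0, each leg's axis is inset half a diameter from the nearest pair of seat edges (so the leg's bounding box is flush with the corner).

B is a rectangular beam 1996 mm long (x), 86 mm deep (y), 36 mm thick (z).

The beam spans the tops of two stools placed 1280 mm apart, resting at z = 386 mm.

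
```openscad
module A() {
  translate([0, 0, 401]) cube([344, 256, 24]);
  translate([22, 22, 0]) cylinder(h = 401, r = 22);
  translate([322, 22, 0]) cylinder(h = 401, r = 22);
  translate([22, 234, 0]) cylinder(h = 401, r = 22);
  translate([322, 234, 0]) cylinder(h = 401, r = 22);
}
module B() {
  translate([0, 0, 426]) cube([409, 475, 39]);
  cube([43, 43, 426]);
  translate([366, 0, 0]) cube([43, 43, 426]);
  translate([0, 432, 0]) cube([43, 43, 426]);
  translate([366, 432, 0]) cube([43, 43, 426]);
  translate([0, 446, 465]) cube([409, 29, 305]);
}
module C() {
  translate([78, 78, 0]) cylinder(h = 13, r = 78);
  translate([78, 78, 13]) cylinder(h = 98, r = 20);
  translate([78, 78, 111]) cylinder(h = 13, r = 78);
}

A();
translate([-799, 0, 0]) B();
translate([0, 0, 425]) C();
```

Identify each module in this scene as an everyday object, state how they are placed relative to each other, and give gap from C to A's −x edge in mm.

A is a stool. B is a chair. C is a spool. The chair is on the floor beside the stool on its −x side. The spool is on top of the stool. The gap from the spool to the stool's −x edge is 0 mm.

The spool's min-x is at 0; the stool's min-x is 0; gap = 0 mm.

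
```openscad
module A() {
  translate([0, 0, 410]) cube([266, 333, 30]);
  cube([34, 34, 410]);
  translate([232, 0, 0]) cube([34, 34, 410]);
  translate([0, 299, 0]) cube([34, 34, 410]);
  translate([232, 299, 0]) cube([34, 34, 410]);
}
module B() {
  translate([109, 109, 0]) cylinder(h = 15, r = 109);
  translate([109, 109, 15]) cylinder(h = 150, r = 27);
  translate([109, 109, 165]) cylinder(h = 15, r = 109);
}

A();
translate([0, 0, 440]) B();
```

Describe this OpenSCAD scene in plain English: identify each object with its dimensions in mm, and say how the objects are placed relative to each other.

A is a four-legged stool. The seat is 266×333 mm, 30 mm thick, top at z = 440 mm. It stands on four square legs, each 34×34 mm in cross-section, from z = 0 to the seat underside, each flush with a corner of the seat.

B is a spool: two coaxial disc flanges of radius 109 mm and thickness 15 mm, joined by a core cylinder of radius 27 mm and height 150 mm. The lower flange rests on z = 0 and the three cylinders share a vertical axis.

The spool is on top of the stool.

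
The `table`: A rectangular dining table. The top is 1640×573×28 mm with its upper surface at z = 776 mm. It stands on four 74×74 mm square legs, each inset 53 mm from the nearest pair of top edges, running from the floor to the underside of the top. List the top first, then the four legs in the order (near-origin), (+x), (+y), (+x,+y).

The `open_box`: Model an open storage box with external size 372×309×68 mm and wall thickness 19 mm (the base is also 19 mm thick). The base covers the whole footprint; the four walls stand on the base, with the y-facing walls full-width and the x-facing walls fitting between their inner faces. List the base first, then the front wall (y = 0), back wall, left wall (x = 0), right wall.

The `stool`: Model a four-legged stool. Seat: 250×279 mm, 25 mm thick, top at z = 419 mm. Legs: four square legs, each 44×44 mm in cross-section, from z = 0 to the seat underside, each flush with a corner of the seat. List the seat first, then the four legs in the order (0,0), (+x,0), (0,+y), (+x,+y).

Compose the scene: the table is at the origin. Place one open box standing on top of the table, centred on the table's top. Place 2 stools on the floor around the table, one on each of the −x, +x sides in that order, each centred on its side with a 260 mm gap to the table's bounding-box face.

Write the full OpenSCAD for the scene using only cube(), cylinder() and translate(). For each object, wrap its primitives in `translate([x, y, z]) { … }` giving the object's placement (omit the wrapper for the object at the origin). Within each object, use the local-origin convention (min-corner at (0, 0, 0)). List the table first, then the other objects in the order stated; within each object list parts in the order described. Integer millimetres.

translate([0, 0, 748]) cube([1640, 573, 28]);
translate([53, 53, 0]) cube([74, 74, 748]);
translate([1513, 53, 0]) cube([74, 74, 748]);
translate([53, 446, 0]) cube([74, 74, 748]);
translate([1513, 446, 0]) cube([74, 74, 748]);
translate([634, 132, 776]) {
  cube([372, 309, 19]);
  translate([0, 0, 19]) cube([372, 19, 49]);
  translate([0, 290, 19]) cube([372, 19, 49]);
  translate([0, 19, 19]) cube([19, 271, 49]);
  translate([353, 19, 19]) cube([19, 271, 49]);
}
translate([-510, 147, 0]) {
  translate([0, 0, 394]) cube([250, 279, 25]);
  cube([44, 44, 394]);
  translate([206, 0, 0]) cube([44, 44, 394]);
  translate([0, 235, 0]) cube([44, 44, 394]);
  translate([206, 235, 0]) cube([44, 44, 394]);
}
translate([1900, 147, 0]) {
  translate([0, 0, 394]) cube([250, 279, 25]);
  cube([44, 44, 394]);
  translate([206, 0, 0]) cube([44, 44, 394]);
  translate([0, 235, 0]) cube([44, 44, 394]);
  translate([206, 235, 0]) cube([44, 44, 394]);
}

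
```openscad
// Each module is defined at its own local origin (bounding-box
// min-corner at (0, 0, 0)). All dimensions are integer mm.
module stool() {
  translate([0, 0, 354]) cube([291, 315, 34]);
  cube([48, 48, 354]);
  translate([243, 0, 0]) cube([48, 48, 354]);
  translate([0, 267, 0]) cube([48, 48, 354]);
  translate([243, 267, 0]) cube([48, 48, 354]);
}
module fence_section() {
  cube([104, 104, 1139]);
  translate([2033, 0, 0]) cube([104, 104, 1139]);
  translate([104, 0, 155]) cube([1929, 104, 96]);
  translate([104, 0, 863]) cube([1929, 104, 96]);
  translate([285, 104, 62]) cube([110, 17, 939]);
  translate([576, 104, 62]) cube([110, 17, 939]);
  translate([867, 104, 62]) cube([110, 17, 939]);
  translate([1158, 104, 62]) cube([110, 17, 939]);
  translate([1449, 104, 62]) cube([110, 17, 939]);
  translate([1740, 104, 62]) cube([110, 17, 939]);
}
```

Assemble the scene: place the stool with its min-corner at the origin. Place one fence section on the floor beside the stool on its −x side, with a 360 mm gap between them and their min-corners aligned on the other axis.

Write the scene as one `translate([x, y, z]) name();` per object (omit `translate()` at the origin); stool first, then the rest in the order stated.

stool();
translate([-2497, 0, 0]) fence_section();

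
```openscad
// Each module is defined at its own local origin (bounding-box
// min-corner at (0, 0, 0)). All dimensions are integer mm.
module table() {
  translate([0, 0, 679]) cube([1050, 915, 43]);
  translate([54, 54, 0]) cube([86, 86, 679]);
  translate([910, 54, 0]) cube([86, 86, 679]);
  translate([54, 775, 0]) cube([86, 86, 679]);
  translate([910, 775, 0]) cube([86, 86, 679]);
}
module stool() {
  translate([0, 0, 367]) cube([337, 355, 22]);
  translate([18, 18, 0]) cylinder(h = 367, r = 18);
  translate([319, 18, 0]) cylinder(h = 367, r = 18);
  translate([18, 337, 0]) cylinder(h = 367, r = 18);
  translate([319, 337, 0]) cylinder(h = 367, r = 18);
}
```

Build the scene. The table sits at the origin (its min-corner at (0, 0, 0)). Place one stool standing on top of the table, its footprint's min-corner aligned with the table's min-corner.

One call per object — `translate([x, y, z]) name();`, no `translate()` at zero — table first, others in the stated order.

table();
translate([0, 0, 722]) stool();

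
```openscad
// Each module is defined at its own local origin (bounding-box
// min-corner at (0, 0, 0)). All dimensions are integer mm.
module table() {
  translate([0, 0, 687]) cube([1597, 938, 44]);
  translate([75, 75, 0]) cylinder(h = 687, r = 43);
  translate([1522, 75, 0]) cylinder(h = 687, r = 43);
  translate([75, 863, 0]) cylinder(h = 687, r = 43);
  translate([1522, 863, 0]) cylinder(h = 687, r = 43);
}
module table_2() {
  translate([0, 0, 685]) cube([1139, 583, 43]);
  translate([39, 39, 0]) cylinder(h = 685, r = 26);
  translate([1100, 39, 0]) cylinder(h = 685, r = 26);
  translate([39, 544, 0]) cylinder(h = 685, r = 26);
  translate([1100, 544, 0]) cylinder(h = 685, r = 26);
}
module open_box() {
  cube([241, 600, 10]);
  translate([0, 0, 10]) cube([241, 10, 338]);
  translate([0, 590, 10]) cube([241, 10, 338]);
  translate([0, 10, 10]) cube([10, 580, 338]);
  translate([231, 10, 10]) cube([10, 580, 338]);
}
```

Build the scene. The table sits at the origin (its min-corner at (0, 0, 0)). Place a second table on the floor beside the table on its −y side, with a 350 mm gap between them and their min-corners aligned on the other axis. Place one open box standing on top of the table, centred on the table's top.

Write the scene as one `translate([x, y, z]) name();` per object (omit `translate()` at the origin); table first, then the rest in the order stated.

table();
translate([0, -933, 0]) table_2();
translate([678, 169, 731]) open_box();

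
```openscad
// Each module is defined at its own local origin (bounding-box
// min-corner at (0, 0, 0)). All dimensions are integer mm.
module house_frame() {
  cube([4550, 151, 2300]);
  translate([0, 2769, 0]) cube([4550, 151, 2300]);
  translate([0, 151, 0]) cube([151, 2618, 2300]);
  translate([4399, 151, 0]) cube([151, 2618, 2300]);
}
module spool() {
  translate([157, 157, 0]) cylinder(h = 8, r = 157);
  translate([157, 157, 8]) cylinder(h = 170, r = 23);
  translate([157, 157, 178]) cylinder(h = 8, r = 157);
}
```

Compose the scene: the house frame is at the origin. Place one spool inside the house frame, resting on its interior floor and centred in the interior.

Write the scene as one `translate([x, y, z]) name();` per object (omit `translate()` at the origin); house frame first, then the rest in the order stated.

house_frame();
translate([2118, 1303, 0]) spool();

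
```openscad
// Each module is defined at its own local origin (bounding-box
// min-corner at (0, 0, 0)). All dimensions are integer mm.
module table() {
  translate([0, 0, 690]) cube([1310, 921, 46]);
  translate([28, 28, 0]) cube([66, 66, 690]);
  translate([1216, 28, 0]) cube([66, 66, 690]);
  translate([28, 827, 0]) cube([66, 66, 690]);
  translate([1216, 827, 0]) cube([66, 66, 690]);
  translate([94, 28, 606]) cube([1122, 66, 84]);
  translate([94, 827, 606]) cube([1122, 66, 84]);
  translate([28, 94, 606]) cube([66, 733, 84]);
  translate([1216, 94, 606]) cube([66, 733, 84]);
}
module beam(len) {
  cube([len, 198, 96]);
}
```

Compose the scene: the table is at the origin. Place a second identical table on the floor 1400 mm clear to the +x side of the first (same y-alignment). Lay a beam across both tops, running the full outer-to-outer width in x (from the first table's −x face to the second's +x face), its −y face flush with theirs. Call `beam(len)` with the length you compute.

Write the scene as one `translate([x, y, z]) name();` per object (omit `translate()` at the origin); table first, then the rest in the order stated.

table();
translate([2710, 0, 0]) table();
translate([0, 0, 736]) beam(4020);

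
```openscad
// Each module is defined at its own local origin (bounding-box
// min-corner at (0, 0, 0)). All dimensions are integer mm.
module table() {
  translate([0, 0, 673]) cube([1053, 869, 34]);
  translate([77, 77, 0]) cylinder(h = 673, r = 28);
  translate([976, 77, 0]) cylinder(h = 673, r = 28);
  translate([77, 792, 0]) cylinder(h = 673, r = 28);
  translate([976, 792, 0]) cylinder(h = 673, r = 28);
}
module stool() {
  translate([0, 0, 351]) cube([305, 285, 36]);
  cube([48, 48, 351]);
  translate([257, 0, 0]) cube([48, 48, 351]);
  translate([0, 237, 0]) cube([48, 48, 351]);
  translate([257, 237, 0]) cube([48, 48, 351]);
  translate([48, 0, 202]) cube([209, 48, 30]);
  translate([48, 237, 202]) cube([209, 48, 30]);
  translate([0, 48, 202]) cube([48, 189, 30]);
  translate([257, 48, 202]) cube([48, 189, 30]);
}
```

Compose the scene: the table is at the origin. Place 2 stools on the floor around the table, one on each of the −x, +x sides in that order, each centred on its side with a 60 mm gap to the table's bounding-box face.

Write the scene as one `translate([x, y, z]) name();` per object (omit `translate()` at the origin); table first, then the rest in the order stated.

table();
translate([-365, 292, 0]) stool();
translate([1113, 292, 0]) stool();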